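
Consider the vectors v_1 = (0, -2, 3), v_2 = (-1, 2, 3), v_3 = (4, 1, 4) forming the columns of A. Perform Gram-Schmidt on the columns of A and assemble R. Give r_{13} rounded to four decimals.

r_{13} = 2.7735

v_1 = (0, -2, 3); ‖v_1‖ = 3.6056, so q_1 = (0.0000, -0.5547, 0.8321).
r_{13} = q_1·v_3 = 2.7735.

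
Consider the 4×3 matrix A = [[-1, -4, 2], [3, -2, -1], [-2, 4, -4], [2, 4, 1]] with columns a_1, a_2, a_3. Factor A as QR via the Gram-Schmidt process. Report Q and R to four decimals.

q_1 = a_1/‖a_1‖ = (-1, 3, -2, 2)/4.2426 = (-0.2357, 0.7071, -0.4714, 0.4714).
r_{12} = q_1·a_2 = -0.4714.
u_2 = a_2 + 0.4714·q_1 = (-4.1111, -1.6667, 3.7778, 4.2222).
‖u_2‖ = 7.1957, so q_2 = (-0.5713, -0.2316, 0.5250, 0.5868).
r_{13} = q_1·a_3 = 1.1785; r_{23} = q_2·a_3 = -2.4243.
u_3 = a_3 − 1.1785·q_1 + 2.4243·q_2 = (0.8927, -2.3948, -2.1717, 1.8670).
‖u_3‖ = 3.8385, so q_3 = (0.2326, -0.6239, -0.5658, 0.4864).

Q = [[-0.2357, -0.5713, 0.2326], [0.7071, -0.2316, -0.6239], [-0.4714, 0.5250, -0.5658], [0.4714, 0.5868, 0.4864]], R = [[4.2426, -0.4714, 1.1785], [0.0000, 7.1957, -2.4243], [0.0000, 0.0000, 3.8385]]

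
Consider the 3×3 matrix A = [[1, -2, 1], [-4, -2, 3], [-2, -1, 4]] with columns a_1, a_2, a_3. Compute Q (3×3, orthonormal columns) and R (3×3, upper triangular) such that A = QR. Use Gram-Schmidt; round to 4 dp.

a_1 = (1, -4, -2); ‖a_1‖ = 4.5826, so q_1 = (0.2182, -0.8729, -0.4364).
q_1·a_2 = 0.2182·(-2) + (-0.8729)·(-2) + (-0.4364)·(-1) = 1.7457.
u_2 = a_2 − 1.7457·q_1 = (-2.3810, -0.4762, -0.2381).
‖u_2‖ = 2.4398, so q_2 = (-0.9759, -0.1952, -0.0976).
q_1·a_3 = 0.2182·1 + (-0.8729)·3 + (-0.4364)·4 = -4.1461; q_2·a_3 = (-0.9759)·1 + (-0.1952)·3 + (-0.0976)·4 = -1.9518.
u_3 = a_3 + 4.1461·q_1 + 1.9518·q_2 = (0.0000, -1.0000, 2.0000).
‖u_3‖ = 2.2361, so q_3 = (0.0000, -0.4472, 0.8944).

Q = [[0.2182, -0.9759, 0.0000], [-0.8729, -0.1952, -0.4472], [-0.4364, -0.0976, 0.8944]], R = [[4.5826, 1.7457, -4.1461], [0.0000, 2.4398, -1.9518], [0.0000, 0.0000, 2.2361]]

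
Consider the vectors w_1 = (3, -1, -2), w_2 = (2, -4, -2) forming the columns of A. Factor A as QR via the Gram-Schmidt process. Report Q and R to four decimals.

q_1 = w_1/‖w_1‖ = (3, -1, -2)/3.7417 = (0.8018, -0.2673, -0.5345).
r_{12} = q_1·w_2 = 3.7417.
u_2 = w_2 − 3.7417·q_1 = (-1.0000, -3.0000, 0.0000).
‖u_2‖ = 3.1623, so q_2 = (-0.3162, -0.9487, 0.0000).

Q = [[0.8018, -0.3162], [-0.2673, -0.9487], [-0.5345, 0.0000]], R = [[3.7417, 3.7417], [0.0000, 3.1623]]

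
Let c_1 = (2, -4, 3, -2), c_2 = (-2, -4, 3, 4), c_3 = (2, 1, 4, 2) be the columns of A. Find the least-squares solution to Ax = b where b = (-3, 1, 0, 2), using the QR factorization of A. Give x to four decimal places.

x = (-0.5698, 0.4001, -0.0497)

q_1 = c_1/‖c_1‖ = (2, -4, 3, -2)/5.7446 = (0.3482, -0.6963, 0.5222, -0.3482).
r_{12} = q_1·c_2 = 2.2630.
u_2 = c_2 − 2.2630·q_1 = (-2.7879, -2.4242, 1.8182, 4.7879).
‖u_2‖ = 6.3150, so q_2 = (-0.4415, -0.3839, 0.2879, 0.7582).
r_{13} = q_1·c_3 = 1.3926; r_{23} = q_2·c_3 = 1.4012.
u_3 = c_3 − 1.3926·q_1 − 1.4012·q_2 = (2.1337, 2.5076, 2.8693, 1.4225).
‖u_3‖ = 4.5932, so q_3 = (0.4645, 0.5459, 0.6247, 0.3097).
Qᵀb = (-2.4371, 2.4569, -0.2283).
Back-substitute: x_3 = -0.2283/4.5932 = -0.0497.
x_2 = (2.4569 − 1.4012·(-0.0497))/6.3150 = 0.4001.
x_1 = (-2.4371 − 2.2630·0.4001 − 1.3926·(-0.0497))/5.7446 = -0.5698.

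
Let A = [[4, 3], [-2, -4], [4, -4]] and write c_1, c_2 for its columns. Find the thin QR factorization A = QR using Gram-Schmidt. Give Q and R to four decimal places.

Q = [[0.6667, 0.4013], [-0.3333, -0.5932], [0.6667, -0.6979]], R = [[6.0000, 0.6667], [0.0000, 6.3683]]

c_1 = (4, -2, 4); ‖c_1‖ = 6.0000, so q_1 = (0.6667, -0.3333, 0.6667).
q_1·c_2 = 0.6667·3 + (-0.3333)·(-4) + 0.6667·(-4) = 0.6667.
u_2 = c_2 − 0.6667·q_1 = (2.5556, -3.7778, -4.4444).
‖u_2‖ = 6.3683, so q_2 = (0.4013, -0.5932, -0.6979).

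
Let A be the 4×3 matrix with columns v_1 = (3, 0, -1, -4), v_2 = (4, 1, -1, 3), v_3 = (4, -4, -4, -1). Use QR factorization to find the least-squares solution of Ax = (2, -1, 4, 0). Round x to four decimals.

q_1 = v_1/‖v_1‖ = (3, 0, -1, -4)/5.0990 = (0.5883, 0.0000, -0.1961, -0.7845).
r_{12} = q_1·v_2 = 0.1961.
u_2 = v_2 − 0.1961·q_1 = (3.8846, 1.0000, -0.9615, 3.1538).
‖u_2‖ = 5.1925, so q_2 = (0.7481, 0.1926, -0.1852, 0.6074).
r_{13} = q_1·v_3 = 3.9223; r_{23} = q_2·v_3 = 2.3555.
u_3 = v_3 − 3.9223·q_1 − 2.3555·q_2 = (-0.0699, -4.4536, -2.7946, 0.6462).
‖u_3‖ = 5.2978, so q_3 = (-0.0132, -0.8407, -0.5275, 0.1220).
Qᵀb = (0.3922, 0.5629, -1.2957).
Back-substitute: x_3 = -1.2957/5.2978 = -0.2446.
x_2 = (0.5629 − 2.3555·(-0.2446))/5.1925 = 0.2194.
x_1 = (0.3922 − 0.1961·0.2194 − 3.9223·(-0.2446))/5.0990 = 0.2566.

x = (0.2566, 0.2194, -0.2446)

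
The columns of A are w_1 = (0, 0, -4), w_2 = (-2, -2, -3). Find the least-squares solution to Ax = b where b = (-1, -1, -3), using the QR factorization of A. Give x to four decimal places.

x = (0.3750, 0.5000)

e_1 = w_1/‖w_1‖ = (0, 0, -4)/4.0000 = (0.0000, 0.0000, -1.0000).
r_{12} = e_1·w_2 = 3.0000.
u_2 = w_2 − 3.0000·e_1 = (-2.0000, -2.0000, 0.0000).
‖u_2‖ = 2.8284, so e_2 = (-0.7071, -0.7071, 0.0000).
Qᵀb = (3.0000, 1.4142).
Back-substitute: x_2 = 1.4142/2.8284 = 0.5000.
x_1 = (3.0000 − 3.0000·0.5000)/4.0000 = 0.3750.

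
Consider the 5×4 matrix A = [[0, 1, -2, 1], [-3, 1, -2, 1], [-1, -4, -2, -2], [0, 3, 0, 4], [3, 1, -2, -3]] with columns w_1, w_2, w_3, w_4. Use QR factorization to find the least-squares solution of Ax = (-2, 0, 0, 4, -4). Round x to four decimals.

x = (0.0669, -0.6097, 0.3829, 1.1599)

w_1 = (0, -3, -1, 0, 3); ‖w_1‖ = 4.3589, so q_1 = (0.0000, -0.6882, -0.2294, 0.0000, 0.6882).
q_1·w_2 = 0.0000·1 + (-0.6882)·1 + (-0.2294)·(-4) + 0.0000·3 + 0.6882·1 = 0.9177.
u_2 = w_2 − 0.9177·q_1 = (1.0000, 1.6316, -3.7895, 3.0000, 0.3684).
‖u_2‖ = 5.2113, so q_2 = (0.1919, 0.3131, -0.7272, 0.5757, 0.0707).
q_1·w_3 = 0.0000·(-2) + (-0.6882)·(-2) + (-0.2294)·(-2) + 0.0000·0 + 0.6882·(-2) = 0.4588; q_2·w_3 = 0.1919·(-2) + 0.3131·(-2) + (-0.7272)·(-2) + 0.5757·0 + 0.0707·(-2) = 0.3030.
u_3 = w_3 − 0.4588·q_1 − 0.3030·q_2 = (-2.0581, -1.7791, -1.6744, -0.1744, -2.3372).
‖u_3‖ = 3.9620, so q_3 = (-0.5195, -0.4490, -0.4226, -0.0440, -0.5899).
q_1·w_4 = 0.0000·1 + (-0.6882)·1 + (-0.2294)·(-2) + 0.0000·4 + 0.6882·(-3) = -2.2942; q_2·w_4 = 0.1919·1 + 0.3131·1 + (-0.7272)·(-2) + 0.5757·4 + 0.0707·(-3) = 4.0499; q_3·w_4 = (-0.5195)·1 + (-0.4490)·1 + (-0.4226)·(-2) + (-0.0440)·4 + (-0.5899)·(-3) = 1.4704.
u_4 = w_4 + 2.2942·q_1 − 4.0499·q_2 − 1.4704·q_3 = (0.9867, -1.1867, 1.0400, 1.7333, -0.8400).
‖u_4‖ = 2.6783, so q_4 = (0.3684, -0.4431, 0.3883, 0.6472, -0.3136).
Qᵀb = (-2.7530, 1.6361, 3.2225, 3.1064).
Back-substitute: x_4 = 3.1064/2.6783 = 1.1599.
x_3 = (3.2225 − 1.4704·1.1599)/3.9620 = 0.3829.
x_2 = (1.6361 − 0.3030·0.3829 − 4.0499·1.1599)/5.2113 = -0.6097.
x_1 = (-2.7530 − 0.9177·(-0.6097) − 0.4588·0.3829 + 2.2942·1.1599)/4.3589 = 0.0669.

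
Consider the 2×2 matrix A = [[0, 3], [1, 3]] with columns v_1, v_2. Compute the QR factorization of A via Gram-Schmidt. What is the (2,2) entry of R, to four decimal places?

r_{22} = 3.0000

q_1 = v_1/‖v_1‖ = (0, 1)/1.0000 = (0.0000, 1.0000).
r_{12} = q_1·v_2 = 3.0000.
u_2 = v_2 − 3.0000·q_1 = (3.0000, 0.0000).
r_{22} = ‖u_2‖ = 3.0000.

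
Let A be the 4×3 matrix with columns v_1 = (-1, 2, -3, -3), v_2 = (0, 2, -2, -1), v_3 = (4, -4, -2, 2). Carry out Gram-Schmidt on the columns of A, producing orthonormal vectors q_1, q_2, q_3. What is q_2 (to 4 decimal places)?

q_2 = (0.4397, 0.6765, -0.2368, 0.5412)

q_1 = v_1/‖v_1‖ = (-1, 2, -3, -3)/4.7958 = (-0.2085, 0.4170, -0.6255, -0.6255).
r_{12} = q_1·v_2 = 2.7107.
u_2 = v_2 − 2.7107·q_1 = (0.5652, 0.8696, -0.3043, 0.6957).
‖u_2‖ = 1.2854, so q_2 = (0.4397, 0.6765, -0.2368, 0.5412).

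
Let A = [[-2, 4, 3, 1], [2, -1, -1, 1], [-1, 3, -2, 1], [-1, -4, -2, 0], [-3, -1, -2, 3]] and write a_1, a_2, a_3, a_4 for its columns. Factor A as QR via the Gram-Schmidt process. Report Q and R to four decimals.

a_1 = (-2, 2, -1, -1, -3); ‖a_1‖ = 4.3589, so q_1 = (-0.4588, 0.4588, -0.2294, -0.2294, -0.6882).
q_1·a_2 = (-0.4588)·4 + 0.4588·(-1) + (-0.2294)·3 + (-0.2294)·(-4) + (-0.6882)·(-1) = -1.3765.
u_2 = a_2 + 1.3765·q_1 = (3.3684, -0.3684, 2.6842, -4.3158, -1.9474).
‖u_2‖ = 6.4113, so q_2 = (0.5254, -0.0575, 0.4187, -0.6731, -0.3037).
q_1·a_3 = (-0.4588)·3 + 0.4588·(-1) + (-0.2294)·(-2) + (-0.2294)·(-2) + (-0.6882)·(-2) = 0.4588; q_2·a_3 = 0.5254·3 + (-0.0575)·(-1) + 0.4187·(-2) + (-0.6731)·(-2) + (-0.3037)·(-2) = 2.7501.
u_3 = a_3 − 0.4588·q_1 − 2.7501·q_2 = (1.7657, -1.0525, -3.0461, -0.0435, -0.8489).
‖u_3‖ = 3.7718, so q_3 = (0.4681, -0.2790, -0.8076, -0.0115, -0.2251).
q_1·a_4 = (-0.4588)·1 + 0.4588·1 + (-0.2294)·1 + (-0.2294)·0 + (-0.6882)·3 = -2.2942; q_2·a_4 = 0.5254·1 + (-0.0575)·1 + 0.4187·1 + (-0.6731)·0 + (-0.3037)·3 = -0.0246; q_3·a_4 = 0.4681·1 + (-0.2790)·1 + (-0.8076)·1 + (-0.0115)·0 + (-0.2251)·3 = -1.2937.
u_4 = a_4 + 2.2942·q_1 + 0.0246·q_2 + 1.2937·q_3 = (0.5659, 1.6902, -0.5608, -0.5578, 1.1224).
‖u_4‖ = 2.2500, so q_4 = (0.2515, 0.7512, -0.2492, -0.2479, 0.4988).

Q = [[-0.4588, 0.5254, 0.4681, 0.2515], [0.4588, -0.0575, -0.2790, 0.7512], [-0.2294, 0.4187, -0.8076, -0.2492], [-0.2294, -0.6731, -0.0115, -0.2479], [-0.6882, -0.3037, -0.2251, 0.4988]], R = [[4.3589, -1.3765, 0.4588, -2.2942], [0.0000, 6.4113, 2.7501, -0.0246], [0.0000, 0.0000, 3.7718, -1.2937], [0.0000, 0.0000, 0.0000, 2.2500]]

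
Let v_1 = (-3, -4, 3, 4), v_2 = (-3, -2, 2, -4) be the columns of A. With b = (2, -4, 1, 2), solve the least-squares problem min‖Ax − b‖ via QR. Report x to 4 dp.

v_1 = (-3, -4, 3, 4); ‖v_1‖ = 7.0711, so q_1 = (-0.4243, -0.5657, 0.4243, 0.5657).
q_1·v_2 = (-0.4243)·(-3) + (-0.5657)·(-2) + 0.4243·2 + 0.5657·(-4) = 0.9899.
u_2 = v_2 − 0.9899·q_1 = (-2.5800, -1.4400, 1.5800, -4.5600).
‖u_2‖ = 5.6586, so q_2 = (-0.4559, -0.2545, 0.2792, -0.8058).
Qᵀb = (2.9698, -1.2264).
Back-substitute: x_2 = -1.2264/5.6586 = -0.2167.
x_1 = (2.9698 − 0.9899·(-0.2167))/7.0711 = 0.4503.

x = (0.4503, -0.2167)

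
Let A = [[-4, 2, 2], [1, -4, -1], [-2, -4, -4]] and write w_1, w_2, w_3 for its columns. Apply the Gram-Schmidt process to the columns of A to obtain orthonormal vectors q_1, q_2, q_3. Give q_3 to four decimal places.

q_1 = w_1/‖w_1‖ = (-4, 1, -2)/4.5826 = (-0.8729, 0.2182, -0.4364).
r_{12} = q_1·w_2 = -0.8729.
u_2 = w_2 + 0.8729·q_1 = (1.2381, -3.8095, -4.3810).
‖u_2‖ = 5.9362, so q_2 = (0.2086, -0.6417, -0.7380).
r_{13} = q_1·w_3 = -0.2182; r_{23} = q_2·w_3 = 4.0109.
u_3 = w_3 + 0.2182·q_1 − 4.0109·q_2 = (0.9730, 1.6216, -1.1351).
‖u_3‖ = 2.2056, so q_3 = (0.4411, 0.7352, -0.5147).

q_3 = (0.4411, 0.7352, -0.5147)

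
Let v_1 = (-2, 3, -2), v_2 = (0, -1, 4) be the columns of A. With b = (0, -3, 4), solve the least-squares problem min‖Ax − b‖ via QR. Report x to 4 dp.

q_1 = v_1/‖v_1‖ = (-2, 3, -2)/4.1231 = (-0.4851, 0.7276, -0.4851).
r_{12} = q_1·v_2 = -2.6679.
u_2 = v_2 + 2.6679·q_1 = (-1.2941, 0.9412, 2.7059).
‖u_2‖ = 3.1436, so q_2 = (-0.4117, 0.2994, 0.8608).
Qᵀb = (-4.1231, 2.5448).
Back-substitute: x_2 = 2.5448/3.1436 = 0.8095.
x_1 = (-4.1231 + 2.6679·0.8095)/4.1231 = -0.4762.

x = (-0.4762, 0.8095)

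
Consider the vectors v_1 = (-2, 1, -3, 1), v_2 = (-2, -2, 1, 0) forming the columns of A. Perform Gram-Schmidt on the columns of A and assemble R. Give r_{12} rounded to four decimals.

v_1 = (-2, 1, -3, 1); ‖v_1‖ = 3.8730, so e_1 = (-0.5164, 0.2582, -0.7746, 0.2582).
r_{12} = e_1·v_2 = -0.2582.

r_{12} = -0.2582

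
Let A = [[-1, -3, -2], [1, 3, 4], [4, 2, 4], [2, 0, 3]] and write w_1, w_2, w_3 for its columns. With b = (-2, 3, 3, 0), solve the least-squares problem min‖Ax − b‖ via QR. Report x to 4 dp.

x = (0.2778, 0.7778, 0.0000)

w_1 = (-1, 1, 4, 2); ‖w_1‖ = 4.6904, so q_1 = (-0.2132, 0.2132, 0.8528, 0.4264).
q_1·w_2 = (-0.2132)·(-3) + 0.2132·3 + 0.8528·2 + 0.4264·0 = 2.9848.
u_2 = w_2 − 2.9848·q_1 = (-2.3636, 2.3636, -0.5455, -1.2727).
‖u_2‖ = 3.6181, so q_2 = (-0.6533, 0.6533, -0.1508, -0.3518).
q_1·w_3 = (-0.2132)·(-2) + 0.2132·4 + 0.8528·4 + 0.4264·3 = 5.9696; q_2·w_3 = (-0.6533)·(-2) + 0.6533·4 + (-0.1508)·4 + (-0.3518)·3 = 2.2613.
u_3 = w_3 − 5.9696·q_1 − 2.2613·q_2 = (0.7500, 1.2500, -0.7500, 1.2500).
‖u_3‖ = 2.0616, so q_3 = (0.3638, 0.6063, -0.3638, 0.6063).
Qᵀb = (3.6244, 2.8141, 0.0000).
Back-substitute: x_3 = 0.0000/2.0616 = 0.0000.
x_2 = (2.8141 − 2.2613·0.0000)/3.6181 = 0.7778.
x_1 = (3.6244 − 2.9848·0.7778 − 5.9696·0.0000)/4.6904 = 0.2778.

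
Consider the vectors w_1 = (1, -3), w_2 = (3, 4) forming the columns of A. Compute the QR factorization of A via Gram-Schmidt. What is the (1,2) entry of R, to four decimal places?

r_{12} = -2.8460

e_1 = w_1/‖w_1‖ = (1, -3)/3.1623 = (0.3162, -0.9487).
r_{12} = e_1·w_2 = -2.8460.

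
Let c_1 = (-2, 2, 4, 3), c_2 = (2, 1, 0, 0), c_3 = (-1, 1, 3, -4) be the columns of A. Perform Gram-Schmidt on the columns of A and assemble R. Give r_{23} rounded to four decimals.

q_1 = c_1/‖c_1‖ = (-2, 2, 4, 3)/5.7446 = (-0.3482, 0.3482, 0.6963, 0.5222).
r_{12} = q_1·c_2 = -0.3482.
u_2 = c_2 + 0.3482·q_1 = (1.8788, 1.1212, 0.2424, 0.1818).
‖u_2‖ = 2.2088, so q_2 = (0.8506, 0.5076, 0.1098, 0.0823).
r_{23} = q_2·c_3 = -0.3430.

r_{23} = -0.3430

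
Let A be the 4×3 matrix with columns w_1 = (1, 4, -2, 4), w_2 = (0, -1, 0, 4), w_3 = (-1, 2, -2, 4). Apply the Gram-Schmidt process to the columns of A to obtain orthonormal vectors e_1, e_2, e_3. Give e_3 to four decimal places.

e_3 = (-0.8944, 0.0000, -0.4472, 0.0000)

w_1 = (1, 4, -2, 4); ‖w_1‖ = 6.0828, so e_1 = (0.1644, 0.6576, -0.3288, 0.6576).
e_1·w_2 = 0.1644·0 + 0.6576·(-1) + (-0.3288)·0 + 0.6576·4 = 1.9728.
u_2 = w_2 − 1.9728·e_1 = (-0.3243, -2.2973, 0.6486, 2.7027).
‖u_2‖ = 3.6205, so e_2 = (-0.0896, -0.6345, 0.1792, 0.7465).
e_1·w_3 = 0.1644·(-1) + 0.6576·2 + (-0.3288)·(-2) + 0.6576·4 = 4.4388; e_2·w_3 = (-0.0896)·(-1) + (-0.6345)·2 + 0.1792·(-2) + 0.7465·4 = 1.4482.
u_3 = w_3 − 4.4388·e_1 − 1.4482·e_2 = (-1.6000, 0.0000, -0.8000, 0.0000).
‖u_3‖ = 1.7889, so e_3 = (-0.8944, 0.0000, -0.4472, 0.0000).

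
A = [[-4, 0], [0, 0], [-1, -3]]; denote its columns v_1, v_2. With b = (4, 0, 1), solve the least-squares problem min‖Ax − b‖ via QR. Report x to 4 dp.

v_1 = (-4, 0, -1); ‖v_1‖ = 4.1231, so q_1 = (-0.9701, 0.0000, -0.2425).
q_1·v_2 = (-0.9701)·0 + 0.0000·0 + (-0.2425)·(-3) = 0.7276.
u_2 = v_2 − 0.7276·q_1 = (0.7059, 0.0000, -2.8235).
‖u_2‖ = 2.9104, so q_2 = (0.2425, 0.0000, -0.9701).
Qᵀb = (-4.1231, 0.0000).
Back-substitute: x_2 = 0.0000/2.9104 = 0.0000.
x_1 = (-4.1231 − 0.7276·0.0000)/4.1231 = -1.0000.

x = (-1.0000, 0.0000)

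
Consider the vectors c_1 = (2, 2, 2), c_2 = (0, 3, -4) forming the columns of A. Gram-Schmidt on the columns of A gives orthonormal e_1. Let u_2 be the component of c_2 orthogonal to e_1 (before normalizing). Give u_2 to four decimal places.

u_2 = (0.3333, 3.3333, -3.6667)

c_1 = (2, 2, 2); ‖c_1‖ = 3.4641, so e_1 = (0.5774, 0.5774, 0.5774).
e_1·c_2 = 0.5774·0 + 0.5774·3 + 0.5774·(-4) = -0.5774.
u_2 = c_2 + 0.5774·e_1 = (0.3333, 3.3333, -3.6667).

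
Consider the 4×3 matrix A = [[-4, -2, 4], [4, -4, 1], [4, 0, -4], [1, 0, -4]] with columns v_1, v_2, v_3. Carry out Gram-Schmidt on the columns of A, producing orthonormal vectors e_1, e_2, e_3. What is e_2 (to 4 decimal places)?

v_1 = (-4, 4, 4, 1); ‖v_1‖ = 7.0000, so e_1 = (-0.5714, 0.5714, 0.5714, 0.1429).
e_1·v_2 = (-0.5714)·(-2) + 0.5714·(-4) + 0.5714·0 + 0.1429·0 = -1.1429.
u_2 = v_2 + 1.1429·e_1 = (-2.6531, -3.3469, 0.6531, 0.1633).
‖u_2‖ = 4.3236, so e_2 = (-0.6136, -0.7741, 0.1510, 0.0378).

e_2 = (-0.6136, -0.7741, 0.1510, 0.0378)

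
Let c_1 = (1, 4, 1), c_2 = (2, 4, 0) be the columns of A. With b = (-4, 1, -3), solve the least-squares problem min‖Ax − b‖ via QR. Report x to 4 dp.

x = (0.3333, -0.5000)

c_1 = (1, 4, 1); ‖c_1‖ = 4.2426, so e_1 = (0.2357, 0.9428, 0.2357).
e_1·c_2 = 0.2357·2 + 0.9428·4 + 0.2357·0 = 4.2426.
u_2 = c_2 − 4.2426·e_1 = (1.0000, 0.0000, -1.0000).
‖u_2‖ = 1.4142, so e_2 = (0.7071, 0.0000, -0.7071).
Qᵀb = (-0.7071, -0.7071).
Back-substitute: x_2 = -0.7071/1.4142 = -0.5000.
x_1 = (-0.7071 − 4.2426·(-0.5000))/4.2426 = 0.3333.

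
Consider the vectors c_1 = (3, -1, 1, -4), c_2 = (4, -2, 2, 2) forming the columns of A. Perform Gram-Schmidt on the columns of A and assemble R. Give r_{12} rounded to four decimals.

e_1 = c_1/‖c_1‖ = (3, -1, 1, -4)/5.1962 = (0.5774, -0.1925, 0.1925, -0.7698).
r_{12} = e_1·c_2 = 1.5396.

r_{12} = 1.5396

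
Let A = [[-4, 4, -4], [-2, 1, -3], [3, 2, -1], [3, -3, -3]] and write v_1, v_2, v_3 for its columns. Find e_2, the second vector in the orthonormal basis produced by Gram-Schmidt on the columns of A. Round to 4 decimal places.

v_1 = (-4, -2, 3, 3); ‖v_1‖ = 6.1644, so e_1 = (-0.6489, -0.3244, 0.4867, 0.4867).
e_1·v_2 = (-0.6489)·4 + (-0.3244)·1 + 0.4867·2 + 0.4867·(-3) = -3.4066.
u_2 = v_2 + 3.4066·e_1 = (1.7895, -0.1053, 3.6579, -1.3421).
‖u_2‖ = 4.2889, so e_2 = (0.4172, -0.0245, 0.8529, -0.3129).

e_2 = (0.4172, -0.0245, 0.8529, -0.3129)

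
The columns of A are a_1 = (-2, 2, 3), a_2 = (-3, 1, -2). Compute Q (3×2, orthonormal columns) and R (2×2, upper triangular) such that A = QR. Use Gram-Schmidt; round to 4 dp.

Q = [[-0.4851, -0.7452], [0.4851, 0.2061], [0.7276, -0.6342]], R = [[4.1231, 0.4851], [0.0000, 3.7101]]

a_1 = (-2, 2, 3); ‖a_1‖ = 4.1231, so e_1 = (-0.4851, 0.4851, 0.7276).
e_1·a_2 = (-0.4851)·(-3) + 0.4851·1 + 0.7276·(-2) = 0.4851.
u_2 = a_2 − 0.4851·e_1 = (-2.7647, 0.7647, -2.3529).
‖u_2‖ = 3.7101, so e_2 = (-0.7452, 0.2061, -0.6342).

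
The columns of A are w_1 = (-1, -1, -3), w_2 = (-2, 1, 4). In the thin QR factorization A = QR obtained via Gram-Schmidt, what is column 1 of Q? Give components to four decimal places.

q_1 = (-0.3015, -0.3015, -0.9045)

w_1 = (-1, -1, -3); ‖w_1‖ = 3.3166, so q_1 = (-0.3015, -0.3015, -0.9045).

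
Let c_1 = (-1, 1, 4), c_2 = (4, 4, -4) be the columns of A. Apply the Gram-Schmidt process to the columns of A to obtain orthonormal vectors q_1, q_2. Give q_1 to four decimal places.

q_1 = c_1/‖c_1‖ = (-1, 1, 4)/4.2426 = (-0.2357, 0.2357, 0.9428).

q_1 = (-0.2357, 0.2357, 0.9428)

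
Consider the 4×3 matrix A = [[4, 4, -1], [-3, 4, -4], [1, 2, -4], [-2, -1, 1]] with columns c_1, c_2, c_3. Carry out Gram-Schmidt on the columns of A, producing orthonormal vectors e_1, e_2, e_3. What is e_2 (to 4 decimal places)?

e_1 = c_1/‖c_1‖ = (4, -3, 1, -2)/5.4772 = (0.7303, -0.5477, 0.1826, -0.3651).
r_{12} = e_1·c_2 = 1.4606.
u_2 = c_2 − 1.4606·e_1 = (2.9333, 4.8000, 1.7333, -0.4667).
‖u_2‖ = 5.9048, so e_2 = (0.4968, 0.8129, 0.2935, -0.0790).

e_2 = (0.4968, 0.8129, 0.2935, -0.0790)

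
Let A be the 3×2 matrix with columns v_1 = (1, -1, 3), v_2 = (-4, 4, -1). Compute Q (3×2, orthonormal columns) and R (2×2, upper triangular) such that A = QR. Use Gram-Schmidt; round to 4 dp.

e_1 = v_1/‖v_1‖ = (1, -1, 3)/3.3166 = (0.3015, -0.3015, 0.9045).
r_{12} = e_1·v_2 = -3.3166.
u_2 = v_2 + 3.3166·e_1 = (-3.0000, 3.0000, 2.0000).
‖u_2‖ = 4.6904, so e_2 = (-0.6396, 0.6396, 0.4264).

Q = [[0.3015, -0.6396], [-0.3015, 0.6396], [0.9045, 0.4264]], R = [[3.3166, -3.3166], [0.0000, 4.6904]]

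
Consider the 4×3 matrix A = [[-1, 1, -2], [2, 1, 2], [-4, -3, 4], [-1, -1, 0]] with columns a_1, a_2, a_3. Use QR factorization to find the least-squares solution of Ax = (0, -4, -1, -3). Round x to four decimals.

x = (0.0000, -0.6667, -0.8333)

e_1 = a_1/‖a_1‖ = (-1, 2, -4, -1)/4.6904 = (-0.2132, 0.4264, -0.8528, -0.2132).
r_{12} = e_1·a_2 = 2.9848.
u_2 = a_2 − 2.9848·e_1 = (1.6364, -0.2727, -0.4545, -0.3636).
‖u_2‖ = 1.7581, so e_2 = (0.9308, -0.1551, -0.2585, -0.2068).
r_{13} = e_1·a_3 = -2.1320; r_{23} = e_2·a_3 = -3.2059.
u_3 = a_3 + 2.1320·e_1 + 3.2059·e_2 = (0.5294, 2.4118, 1.3529, -1.1176).
‖u_3‖ = 3.0293, so e_3 = (0.1748, 0.7962, 0.4466, -0.3689).
Qᵀb = (-0.2132, 1.4996, -2.5244).
Back-substitute: x_3 = -2.5244/3.0293 = -0.8333.
x_2 = (1.4996 + 3.2059·(-0.8333))/1.7581 = -0.6667.
x_1 = (-0.2132 − 2.9848·(-0.6667) + 2.1320·(-0.8333))/4.6904 = 0.0000.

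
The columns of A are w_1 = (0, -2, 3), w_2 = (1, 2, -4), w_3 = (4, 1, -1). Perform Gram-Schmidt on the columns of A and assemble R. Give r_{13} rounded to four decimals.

q_1 = w_1/‖w_1‖ = (0, -2, 3)/3.6056 = (0.0000, -0.5547, 0.8321).
r_{13} = q_1·w_3 = -1.3868.

r_{13} = -1.3868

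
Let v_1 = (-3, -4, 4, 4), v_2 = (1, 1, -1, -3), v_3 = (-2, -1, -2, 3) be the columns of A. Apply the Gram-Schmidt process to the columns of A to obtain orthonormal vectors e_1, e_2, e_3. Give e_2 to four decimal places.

e_2 = (-0.1277, -0.3724, 0.3724, -0.8405)

v_1 = (-3, -4, 4, 4); ‖v_1‖ = 7.5498, so e_1 = (-0.3974, -0.5298, 0.5298, 0.5298).
e_1·v_2 = (-0.3974)·1 + (-0.5298)·1 + 0.5298·(-1) + 0.5298·(-3) = -3.0464.
u_2 = v_2 + 3.0464·e_1 = (-0.2105, -0.6140, 0.6140, -1.3860).
‖u_2‖ = 1.6490, so e_2 = (-0.1277, -0.3724, 0.3724, -0.8405).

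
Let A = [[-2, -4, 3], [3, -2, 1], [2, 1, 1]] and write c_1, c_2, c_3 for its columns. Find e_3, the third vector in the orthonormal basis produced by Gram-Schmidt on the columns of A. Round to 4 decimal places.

c_1 = (-2, 3, 2); ‖c_1‖ = 4.1231, so e_1 = (-0.4851, 0.7276, 0.4851).
e_1·c_2 = (-0.4851)·(-4) + 0.7276·(-2) + 0.4851·1 = 0.9701.
u_2 = c_2 − 0.9701·e_1 = (-3.5294, -2.7059, 0.5294).
‖u_2‖ = 4.4787, so e_2 = (-0.7880, -0.6042, 0.1182).
e_1·c_3 = (-0.4851)·3 + 0.7276·1 + 0.4851·1 = -0.2425; e_2·c_3 = (-0.7880)·3 + (-0.6042)·1 + 0.1182·1 = -2.8501.
u_3 = c_3 + 0.2425·e_1 + 2.8501·e_2 = (0.6364, -0.5455, 1.4545).
‖u_3‖ = 1.6787, so e_3 = (0.3791, -0.3249, 0.8664).

e_3 = (0.3791, -0.3249, 0.8664)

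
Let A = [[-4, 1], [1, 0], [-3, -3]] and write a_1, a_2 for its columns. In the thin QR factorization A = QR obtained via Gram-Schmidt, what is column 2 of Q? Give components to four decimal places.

a_1 = (-4, 1, -3); ‖a_1‖ = 5.0990, so q_1 = (-0.7845, 0.1961, -0.5883).
q_1·a_2 = (-0.7845)·1 + 0.1961·0 + (-0.5883)·(-3) = 0.9806.
u_2 = a_2 − 0.9806·q_1 = (1.7692, -0.1923, -2.4231).
‖u_2‖ = 3.0064, so q_2 = (0.5885, -0.0640, -0.8060).

q_2 = (0.5885, -0.0640, -0.8060)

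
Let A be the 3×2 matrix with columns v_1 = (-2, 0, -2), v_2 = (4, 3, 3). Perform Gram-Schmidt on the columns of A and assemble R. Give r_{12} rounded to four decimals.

r_{12} = -4.9497

v_1 = (-2, 0, -2); ‖v_1‖ = 2.8284, so q_1 = (-0.7071, 0.0000, -0.7071).
r_{12} = q_1·v_2 = -4.9497.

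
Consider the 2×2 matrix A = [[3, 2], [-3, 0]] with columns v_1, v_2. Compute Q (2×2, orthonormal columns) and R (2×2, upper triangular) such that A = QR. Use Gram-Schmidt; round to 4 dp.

Q = [[0.7071, 0.7071], [-0.7071, 0.7071]], R = [[4.2426, 1.4142], [0.0000, 1.4142]]

e_1 = v_1/‖v_1‖ = (3, -3)/4.2426 = (0.7071, -0.7071).
r_{12} = e_1·v_2 = 1.4142.
u_2 = v_2 − 1.4142·e_1 = (1.0000, 1.0000).
‖u_2‖ = 1.4142, so e_2 = (0.7071, 0.7071).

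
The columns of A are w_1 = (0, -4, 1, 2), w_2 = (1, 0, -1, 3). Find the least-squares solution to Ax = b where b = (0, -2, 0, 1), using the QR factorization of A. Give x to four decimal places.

x = (0.4612, 0.0631)

w_1 = (0, -4, 1, 2); ‖w_1‖ = 4.5826, so q_1 = (0.0000, -0.8729, 0.2182, 0.4364).
q_1·w_2 = 0.0000·1 + (-0.8729)·0 + 0.2182·(-1) + 0.4364·3 = 1.0911.
u_2 = w_2 − 1.0911·q_1 = (1.0000, 0.9524, -1.2381, 2.5238).
‖u_2‖ = 3.1320, so q_2 = (0.3193, 0.3041, -0.3953, 0.8058).
Qᵀb = (2.1822, 0.1977).
Back-substitute: x_2 = 0.1977/3.1320 = 0.0631.
x_1 = (2.1822 − 1.0911·0.0631)/4.5826 = 0.4612.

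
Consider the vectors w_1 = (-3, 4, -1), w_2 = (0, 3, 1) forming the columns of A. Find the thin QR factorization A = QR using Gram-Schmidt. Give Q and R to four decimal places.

Q = [[-0.5883, 0.5489], [0.7845, 0.5656], [-0.1961, 0.6155]], R = [[5.0990, 2.1573], [0.0000, 2.3122]]

w_1 = (-3, 4, -1); ‖w_1‖ = 5.0990, so q_1 = (-0.5883, 0.7845, -0.1961).
q_1·w_2 = (-0.5883)·0 + 0.7845·3 + (-0.1961)·1 = 2.1573.
u_2 = w_2 − 2.1573·q_1 = (1.2692, 1.3077, 1.4231).
‖u_2‖ = 2.3122, so q_2 = (0.5489, 0.5656, 0.6155).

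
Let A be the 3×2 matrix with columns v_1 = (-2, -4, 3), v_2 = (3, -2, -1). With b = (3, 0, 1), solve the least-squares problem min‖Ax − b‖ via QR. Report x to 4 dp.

e_1 = v_1/‖v_1‖ = (-2, -4, 3)/5.3852 = (-0.3714, -0.7428, 0.5571).
r_{12} = e_1·v_2 = -0.1857.
u_2 = v_2 + 0.1857·e_1 = (2.9310, -2.1379, -0.8966).
‖u_2‖ = 3.7370, so e_2 = (0.7843, -0.5721, -0.2399).
Qᵀb = (-0.5571, 2.1130).
Back-substitute: x_2 = 2.1130/3.7370 = 0.5654.
x_1 = (-0.5571 + 0.1857·0.5654)/5.3852 = -0.0840.

x = (-0.0840, 0.5654)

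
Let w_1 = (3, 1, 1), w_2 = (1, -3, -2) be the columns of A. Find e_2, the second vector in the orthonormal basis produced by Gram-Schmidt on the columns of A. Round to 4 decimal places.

w_1 = (3, 1, 1); ‖w_1‖ = 3.3166, so e_1 = (0.9045, 0.3015, 0.3015).
e_1·w_2 = 0.9045·1 + 0.3015·(-3) + 0.3015·(-2) = -0.6030.
u_2 = w_2 + 0.6030·e_1 = (1.5455, -2.8182, -1.8182).
‖u_2‖ = 3.6927, so e_2 = (0.4185, -0.7632, -0.4924).

e_2 = (0.4185, -0.7632, -0.4924)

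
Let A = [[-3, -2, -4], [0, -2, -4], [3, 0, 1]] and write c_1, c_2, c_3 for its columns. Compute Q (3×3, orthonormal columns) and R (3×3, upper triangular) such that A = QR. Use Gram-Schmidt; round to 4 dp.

Q = [[-0.7071, -0.4082, 0.5774], [0.0000, -0.8165, -0.5774], [0.7071, -0.4082, 0.5774]], R = [[4.2426, 1.4142, 3.5355], [0.0000, 2.4495, 4.4907], [0.0000, 0.0000, 0.5774]]

e_1 = c_1/‖c_1‖ = (-3, 0, 3)/4.2426 = (-0.7071, 0.0000, 0.7071).
r_{12} = e_1·c_2 = 1.4142.
u_2 = c_2 − 1.4142·e_1 = (-1.0000, -2.0000, -1.0000).
‖u_2‖ = 2.4495, so e_2 = (-0.4082, -0.8165, -0.4082).
r_{13} = e_1·c_3 = 3.5355; r_{23} = e_2·c_3 = 4.4907.
u_3 = c_3 − 3.5355·e_1 − 4.4907·e_2 = (0.3333, -0.3333, 0.3333).
‖u_3‖ = 0.5774, so e_3 = (0.5774, -0.5774, 0.5774).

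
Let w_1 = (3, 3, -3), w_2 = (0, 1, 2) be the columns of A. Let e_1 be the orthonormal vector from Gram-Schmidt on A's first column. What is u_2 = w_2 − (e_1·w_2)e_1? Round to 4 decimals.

e_1 = w_1/‖w_1‖ = (3, 3, -3)/5.1962 = (0.5774, 0.5774, -0.5774).
r_{12} = e_1·w_2 = -0.5774.
u_2 = w_2 + 0.5774·e_1 = (0.3333, 1.3333, 1.6667).

u_2 = (0.3333, 1.3333, 1.6667)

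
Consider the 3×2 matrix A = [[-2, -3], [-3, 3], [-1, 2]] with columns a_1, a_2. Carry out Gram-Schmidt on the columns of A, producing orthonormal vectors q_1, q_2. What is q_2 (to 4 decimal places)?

q_1 = a_1/‖a_1‖ = (-2, -3, -1)/3.7417 = (-0.5345, -0.8018, -0.2673).
r_{12} = q_1·a_2 = -1.3363.
u_2 = a_2 + 1.3363·q_1 = (-3.7143, 1.9286, 1.6429).
‖u_2‖ = 4.4960, so q_2 = (-0.8261, 0.4289, 0.3654).

q_2 = (-0.8261, 0.4289, 0.3654)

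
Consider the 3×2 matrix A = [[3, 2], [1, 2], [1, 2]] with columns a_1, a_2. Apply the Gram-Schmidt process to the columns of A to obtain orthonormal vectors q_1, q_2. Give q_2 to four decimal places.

q_2 = (-0.4264, 0.6396, 0.6396)

a_1 = (3, 1, 1); ‖a_1‖ = 3.3166, so q_1 = (0.9045, 0.3015, 0.3015).
q_1·a_2 = 0.9045·2 + 0.3015·2 + 0.3015·2 = 3.0151.
u_2 = a_2 − 3.0151·q_1 = (-0.7273, 1.0909, 1.0909).
‖u_2‖ = 1.7056, so q_2 = (-0.4264, 0.6396, 0.6396).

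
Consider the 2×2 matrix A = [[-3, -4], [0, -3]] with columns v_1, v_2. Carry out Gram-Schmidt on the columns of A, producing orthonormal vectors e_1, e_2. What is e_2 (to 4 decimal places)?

e_2 = (0.0000, -1.0000)

v_1 = (-3, 0); ‖v_1‖ = 3.0000, so e_1 = (-1.0000, 0.0000).
e_1·v_2 = (-1.0000)·(-4) + 0.0000·(-3) = 4.0000.
u_2 = v_2 − 4.0000·e_1 = (0.0000, -3.0000).
‖u_2‖ = 3.0000, so e_2 = (0.0000, -1.0000).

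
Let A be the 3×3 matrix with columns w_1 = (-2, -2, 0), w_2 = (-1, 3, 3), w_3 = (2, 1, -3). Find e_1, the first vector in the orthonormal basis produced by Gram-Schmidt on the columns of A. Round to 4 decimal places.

e_1 = w_1/‖w_1‖ = (-2, -2, 0)/2.8284 = (-0.7071, -0.7071, 0.0000).

e_1 = (-0.7071, -0.7071, 0.0000)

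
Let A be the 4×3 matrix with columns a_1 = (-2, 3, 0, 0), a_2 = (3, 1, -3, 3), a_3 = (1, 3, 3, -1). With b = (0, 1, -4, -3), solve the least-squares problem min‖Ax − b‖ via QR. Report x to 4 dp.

a_1 = (-2, 3, 0, 0); ‖a_1‖ = 3.6056, so q_1 = (-0.5547, 0.8321, 0.0000, 0.0000).
q_1·a_2 = (-0.5547)·3 + 0.8321·1 + 0.0000·(-3) + 0.0000·3 = -0.8321.
u_2 = a_2 + 0.8321·q_1 = (2.5385, 1.6923, -3.0000, 3.0000).
‖u_2‖ = 5.2257, so q_2 = (0.4858, 0.3238, -0.5741, 0.5741).
q_1·a_3 = (-0.5547)·1 + 0.8321·3 + 0.0000·3 + 0.0000·(-1) = 1.9415; q_2·a_3 = 0.4858·1 + 0.3238·3 + (-0.5741)·3 + 0.5741·(-1) = -0.8391.
u_3 = a_3 − 1.9415·q_1 + 0.8391·q_2 = (2.4845, 1.6563, 2.5183, -0.5183).
‖u_3‖ = 3.9404, so q_3 = (0.6305, 0.4203, 0.6391, -0.1315).
Qᵀb = (0.8321, 0.8979, -1.7414).
Back-substitute: x_3 = -1.7414/3.9404 = -0.4419.
x_2 = (0.8979 + 0.8391·(-0.4419))/5.2257 = 0.1009.
x_1 = (0.8321 + 0.8321·0.1009 − 1.9415·(-0.4419))/3.6056 = 0.4920.

x = (0.4920, 0.1009, -0.4419)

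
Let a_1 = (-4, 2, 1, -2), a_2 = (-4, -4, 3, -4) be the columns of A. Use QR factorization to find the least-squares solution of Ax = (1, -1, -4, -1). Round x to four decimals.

a_1 = (-4, 2, 1, -2); ‖a_1‖ = 5.0000, so e_1 = (-0.8000, 0.4000, 0.2000, -0.4000).
e_1·a_2 = (-0.8000)·(-4) + 0.4000·(-4) + 0.2000·3 + (-0.4000)·(-4) = 3.8000.
u_2 = a_2 − 3.8000·e_1 = (-0.9600, -5.5200, 2.2400, -2.4800).
‖u_2‖ = 6.5238, so e_2 = (-0.1472, -0.8461, 0.3434, -0.3801).
Qᵀb = (-1.6000, -0.2943).
Back-substitute: x_2 = -0.2943/6.5238 = -0.0451.
x_1 = (-1.6000 − 3.8000·(-0.0451))/5.0000 = -0.2857.

x = (-0.2857, -0.0451)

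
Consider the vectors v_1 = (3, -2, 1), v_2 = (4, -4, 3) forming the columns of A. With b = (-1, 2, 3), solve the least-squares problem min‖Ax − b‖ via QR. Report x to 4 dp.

x = (-2.1111, 1.1111)

e_1 = v_1/‖v_1‖ = (3, -2, 1)/3.7417 = (0.8018, -0.5345, 0.2673).
r_{12} = e_1·v_2 = 6.1470.
u_2 = v_2 − 6.1470·e_1 = (-0.9286, -0.7143, 1.3571).
‖u_2‖ = 1.7928, so e_2 = (-0.5179, -0.3984, 0.7570).
Qᵀb = (-1.0690, 1.9920).
Back-substitute: x_2 = 1.9920/1.7928 = 1.1111.
x_1 = (-1.0690 − 6.1470·1.1111)/3.7417 = -2.1111.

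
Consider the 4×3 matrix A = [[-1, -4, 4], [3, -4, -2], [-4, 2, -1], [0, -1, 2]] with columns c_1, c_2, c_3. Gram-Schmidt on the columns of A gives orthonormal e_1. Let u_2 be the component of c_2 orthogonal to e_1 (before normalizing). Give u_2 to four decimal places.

u_2 = (-4.6154, -2.1538, -0.4615, -1.0000)

c_1 = (-1, 3, -4, 0); ‖c_1‖ = 5.0990, so e_1 = (-0.1961, 0.5883, -0.7845, 0.0000).
e_1·c_2 = (-0.1961)·(-4) + 0.5883·(-4) + (-0.7845)·2 + 0.0000·(-1) = -3.1379.
u_2 = c_2 + 3.1379·e_1 = (-4.6154, -2.1538, -0.4615, -1.0000).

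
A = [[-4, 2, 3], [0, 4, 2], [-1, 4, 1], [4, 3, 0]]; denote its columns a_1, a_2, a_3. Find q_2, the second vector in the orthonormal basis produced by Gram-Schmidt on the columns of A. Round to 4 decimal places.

q_1 = a_1/‖a_1‖ = (-4, 0, -1, 4)/5.7446 = (-0.6963, 0.0000, -0.1741, 0.6963).
r_{12} = q_1·a_2 = 0.0000.
u_2 = a_2 + 0.0000·q_1 = (2.0000, 4.0000, 4.0000, 3.0000).
‖u_2‖ = 6.7082, so q_2 = (0.2981, 0.5963, 0.5963, 0.4472).

q_2 = (0.2981, 0.5963, 0.5963, 0.4472)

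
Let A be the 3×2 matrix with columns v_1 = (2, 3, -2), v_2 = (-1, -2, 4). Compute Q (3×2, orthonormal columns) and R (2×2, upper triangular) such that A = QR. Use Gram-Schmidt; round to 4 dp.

v_1 = (2, 3, -2); ‖v_1‖ = 4.1231, so q_1 = (0.4851, 0.7276, -0.4851).
q_1·v_2 = 0.4851·(-1) + 0.7276·(-2) + (-0.4851)·4 = -3.8806.
u_2 = v_2 + 3.8806·q_1 = (0.8824, 0.8235, 2.1176).
‖u_2‖ = 2.4375, so q_2 = (0.3620, 0.3379, 0.8688).

Q = [[0.4851, 0.3620], [0.7276, 0.3379], [-0.4851, 0.8688]], R = [[4.1231, -3.8806], [0.0000, 2.4375]]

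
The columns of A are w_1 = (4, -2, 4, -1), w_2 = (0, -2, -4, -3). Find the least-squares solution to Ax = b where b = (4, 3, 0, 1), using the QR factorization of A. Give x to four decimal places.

x = (0.1815, -0.2540)

w_1 = (4, -2, 4, -1); ‖w_1‖ = 6.0828, so e_1 = (0.6576, -0.3288, 0.6576, -0.1644).
e_1·w_2 = 0.6576·0 + (-0.3288)·(-2) + 0.6576·(-4) + (-0.1644)·(-3) = -1.4796.
u_2 = w_2 + 1.4796·e_1 = (0.9730, -2.4865, -3.0270, -3.2432).
‖u_2‖ = 5.1779, so e_2 = (0.1879, -0.4802, -0.5846, -0.6264).
Qᵀb = (1.4796, -1.3154).
Back-substitute: x_2 = -1.3154/5.1779 = -0.2540.
x_1 = (1.4796 + 1.4796·(-0.2540))/6.0828 = 0.1815.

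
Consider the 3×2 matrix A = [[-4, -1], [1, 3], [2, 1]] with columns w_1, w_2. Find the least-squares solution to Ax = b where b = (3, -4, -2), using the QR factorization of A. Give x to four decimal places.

x = (-0.4467, -1.1800)

w_1 = (-4, 1, 2); ‖w_1‖ = 4.5826, so e_1 = (-0.8729, 0.2182, 0.4364).
e_1·w_2 = (-0.8729)·(-1) + 0.2182·3 + 0.4364·1 = 1.9640.
u_2 = w_2 − 1.9640·e_1 = (0.7143, 2.5714, 0.1429).
‖u_2‖ = 2.6726, so e_2 = (0.2673, 0.9621, 0.0535).
Qᵀb = (-4.3644, -3.1537).
Back-substitute: x_2 = -3.1537/2.6726 = -1.1800.
x_1 = (-4.3644 − 1.9640·(-1.1800))/4.5826 = -0.4467.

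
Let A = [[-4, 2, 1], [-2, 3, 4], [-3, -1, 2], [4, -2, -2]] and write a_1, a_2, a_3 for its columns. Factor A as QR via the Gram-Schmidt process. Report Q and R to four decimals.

q_1 = a_1/‖a_1‖ = (-4, -2, -3, 4)/6.7082 = (-0.5963, -0.2981, -0.4472, 0.5963).
r_{12} = q_1·a_2 = -2.8324.
u_2 = a_2 + 2.8324·q_1 = (0.3111, 2.1556, -2.2667, -0.3111).
‖u_2‖ = 3.1588, so q_2 = (0.0985, 0.6824, -0.7176, -0.0985).
r_{13} = q_1·a_3 = -3.8759; r_{23} = q_2·a_3 = 1.5899.
u_3 = a_3 + 3.8759·q_1 − 1.5899·q_2 = (-1.4677, 1.7595, 1.4076, 0.4677).
‖u_3‖ = 2.7294, so q_3 = (-0.5377, 0.6446, 0.5157, 0.1714).

Q = [[-0.5963, 0.0985, -0.5377], [-0.2981, 0.6824, 0.6446], [-0.4472, -0.7176, 0.5157], [0.5963, -0.0985, 0.1714]], R = [[6.7082, -2.8324, -3.8759], [0.0000, 3.1588, 1.5899], [0.0000, 0.0000, 2.7294]]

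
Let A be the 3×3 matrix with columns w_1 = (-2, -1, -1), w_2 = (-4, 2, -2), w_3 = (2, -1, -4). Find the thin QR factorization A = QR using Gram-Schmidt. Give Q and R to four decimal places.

Q = [[-0.8165, -0.3651, 0.4472], [-0.4082, 0.9129, 0.0000], [-0.4082, -0.1826, -0.8944]], R = [[2.4495, 3.2660, 0.4082], [0.0000, 3.6515, -0.9129], [0.0000, 0.0000, 4.4721]]

w_1 = (-2, -1, -1); ‖w_1‖ = 2.4495, so q_1 = (-0.8165, -0.4082, -0.4082).
q_1·w_2 = (-0.8165)·(-4) + (-0.4082)·2 + (-0.4082)·(-2) = 3.2660.
u_2 = w_2 − 3.2660·q_1 = (-1.3333, 3.3333, -0.6667).
‖u_2‖ = 3.6515, so q_2 = (-0.3651, 0.9129, -0.1826).
q_1·w_3 = (-0.8165)·2 + (-0.4082)·(-1) + (-0.4082)·(-4) = 0.4082; q_2·w_3 = (-0.3651)·2 + 0.9129·(-1) + (-0.1826)·(-4) = -0.9129.
u_3 = w_3 − 0.4082·q_1 + 0.9129·q_2 = (2.0000, 0.0000, -4.0000).
‖u_3‖ = 4.4721, so q_3 = (0.4472, 0.0000, -0.8944).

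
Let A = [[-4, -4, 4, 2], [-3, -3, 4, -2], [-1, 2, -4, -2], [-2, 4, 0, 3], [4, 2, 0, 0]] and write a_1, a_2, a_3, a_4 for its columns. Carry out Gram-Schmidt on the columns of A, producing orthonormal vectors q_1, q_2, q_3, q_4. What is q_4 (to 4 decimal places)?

q_4 = (0.4604, -0.7968, -0.3364, 0.1133, -0.1647)

a_1 = (-4, -3, -1, -2, 4); ‖a_1‖ = 6.7823, so q_1 = (-0.5898, -0.4423, -0.1474, -0.2949, 0.5898).
q_1·a_2 = (-0.5898)·(-4) + (-0.4423)·(-3) + (-0.1474)·2 + (-0.2949)·4 + 0.5898·2 = 3.3912.
u_2 = a_2 − 3.3912·q_1 = (-2.0000, -1.5000, 2.5000, 5.0000, 0.0000).
‖u_2‖ = 6.1237, so q_2 = (-0.3266, -0.2449, 0.4082, 0.8165, 0.0000).
q_1·a_3 = (-0.5898)·4 + (-0.4423)·4 + (-0.1474)·(-4) + (-0.2949)·0 + 0.5898·0 = -3.5386; q_2·a_3 = (-0.3266)·4 + (-0.2449)·4 + 0.4082·(-4) + 0.8165·0 + 0.0000·0 = -3.9192.
u_3 = a_3 + 3.5386·q_1 + 3.9192·q_2 = (0.6330, 1.4748, -2.9217, 2.1565, 2.0870).
‖u_3‖ = 4.4853, so q_3 = (0.1411, 0.3288, -0.6514, 0.4808, 0.4653).
q_1·a_4 = (-0.5898)·2 + (-0.4423)·(-2) + (-0.1474)·(-2) + (-0.2949)·3 + 0.5898·0 = -0.8847; q_2·a_4 = (-0.3266)·2 + (-0.2449)·(-2) + 0.4082·(-2) + 0.8165·3 + 0.0000·0 = 1.4697; q_3·a_4 = 0.1411·2 + 0.3288·(-2) + (-0.6514)·(-2) + 0.4808·3 + 0.4653·0 = 2.3698.
u_4 = a_4 + 0.8847·q_1 − 1.4697·q_2 − 2.3698·q_3 = (1.6238, -2.8105, -1.1867, 0.3997, -0.5809).
‖u_4‖ = 3.5272, so q_4 = (0.4604, -0.7968, -0.3364, 0.1133, -0.1647).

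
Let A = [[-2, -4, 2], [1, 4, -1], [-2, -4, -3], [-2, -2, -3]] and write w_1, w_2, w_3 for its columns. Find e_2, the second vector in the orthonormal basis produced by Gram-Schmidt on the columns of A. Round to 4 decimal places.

e_2 = (-0.1109, 0.7766, -0.1109, 0.6102)

e_1 = w_1/‖w_1‖ = (-2, 1, -2, -2)/3.6056 = (-0.5547, 0.2774, -0.5547, -0.5547).
r_{12} = e_1·w_2 = 6.6564.
u_2 = w_2 − 6.6564·e_1 = (-0.3077, 2.1538, -0.3077, 1.6923).
‖u_2‖ = 2.7735, so e_2 = (-0.1109, 0.7766, -0.1109, 0.6102).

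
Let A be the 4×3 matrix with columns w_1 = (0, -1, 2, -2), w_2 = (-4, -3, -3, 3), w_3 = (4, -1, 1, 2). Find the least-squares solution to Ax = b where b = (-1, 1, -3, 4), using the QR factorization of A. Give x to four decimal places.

w_1 = (0, -1, 2, -2); ‖w_1‖ = 3.0000, so e_1 = (0.0000, -0.3333, 0.6667, -0.6667).
e_1·w_2 = 0.0000·(-4) + (-0.3333)·(-3) + 0.6667·(-3) + (-0.6667)·3 = -3.0000.
u_2 = w_2 + 3.0000·e_1 = (-4.0000, -4.0000, -1.0000, 1.0000).
‖u_2‖ = 5.8310, so e_2 = (-0.6860, -0.6860, -0.1715, 0.1715).
e_1·w_3 = 0.0000·4 + (-0.3333)·(-1) + 0.6667·1 + (-0.6667)·2 = -0.3333; e_2·w_3 = (-0.6860)·4 + (-0.6860)·(-1) + (-0.1715)·1 + 0.1715·2 = -1.8865.
u_3 = w_3 + 0.3333·e_1 + 1.8865·e_2 = (2.7059, -2.4052, 0.8987, 2.1013).
‖u_3‖ = 4.2814, so e_3 = (0.6320, -0.5618, 0.2099, 0.4908).
Qᵀb = (-5.0000, 1.2005, 0.1397).
Back-substitute: x_3 = 0.1397/4.2814 = 0.0326.
x_2 = (1.2005 + 1.8865·0.0326)/5.8310 = 0.2164.
x_1 = (-5.0000 + 3.0000·0.2164 + 0.3333·0.0326)/3.0000 = -1.4466.

x = (-1.4466, 0.2164, 0.0326)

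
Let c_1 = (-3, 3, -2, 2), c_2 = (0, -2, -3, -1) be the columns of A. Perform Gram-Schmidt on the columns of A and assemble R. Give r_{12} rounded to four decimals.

r_{12} = -0.3922

e_1 = c_1/‖c_1‖ = (-3, 3, -2, 2)/5.0990 = (-0.5883, 0.5883, -0.3922, 0.3922).
r_{12} = e_1·c_2 = -0.3922.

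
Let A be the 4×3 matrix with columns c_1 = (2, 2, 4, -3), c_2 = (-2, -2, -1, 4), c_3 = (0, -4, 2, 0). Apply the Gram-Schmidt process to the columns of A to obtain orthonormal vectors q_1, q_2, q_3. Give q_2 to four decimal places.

c_1 = (2, 2, 4, -3); ‖c_1‖ = 5.7446, so q_1 = (0.3482, 0.3482, 0.6963, -0.5222).
q_1·c_2 = 0.3482·(-2) + 0.3482·(-2) + 0.6963·(-1) + (-0.5222)·4 = -4.1779.
u_2 = c_2 + 4.1779·q_1 = (-0.5455, -0.5455, 1.9091, 1.8182).
‖u_2‖ = 2.7469, so q_2 = (-0.1986, -0.1986, 0.6950, 0.6619).

q_2 = (-0.1986, -0.1986, 0.6950, 0.6619)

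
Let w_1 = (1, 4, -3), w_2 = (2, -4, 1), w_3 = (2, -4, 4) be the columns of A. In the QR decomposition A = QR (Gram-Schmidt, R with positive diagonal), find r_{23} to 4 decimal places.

w_1 = (1, 4, -3); ‖w_1‖ = 5.0990, so e_1 = (0.1961, 0.7845, -0.5883).
e_1·w_2 = 0.1961·2 + 0.7845·(-4) + (-0.5883)·1 = -3.3340.
u_2 = w_2 + 3.3340·e_1 = (2.6538, -1.3846, -0.9615).
‖u_2‖ = 3.1440, so e_2 = (0.8441, -0.4404, -0.3058).
r_{23} = e_2·w_3 = 2.2265.

r_{23} = 2.2265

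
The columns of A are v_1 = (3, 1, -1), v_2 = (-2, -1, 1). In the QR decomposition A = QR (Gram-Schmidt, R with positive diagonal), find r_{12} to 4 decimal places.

v_1 = (3, 1, -1); ‖v_1‖ = 3.3166, so q_1 = (0.9045, 0.3015, -0.3015).
r_{12} = q_1·v_2 = -2.4121.

r_{12} = -2.4121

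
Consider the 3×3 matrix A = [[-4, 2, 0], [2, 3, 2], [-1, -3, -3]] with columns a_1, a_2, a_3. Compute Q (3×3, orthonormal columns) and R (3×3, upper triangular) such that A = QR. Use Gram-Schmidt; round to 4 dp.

a_1 = (-4, 2, -1); ‖a_1‖ = 4.5826, so e_1 = (-0.8729, 0.4364, -0.2182).
e_1·a_2 = (-0.8729)·2 + 0.4364·3 + (-0.2182)·(-3) = 0.2182.
u_2 = a_2 − 0.2182·e_1 = (2.1905, 2.9048, -2.9524).
‖u_2‖ = 4.6853, so e_2 = (0.4675, 0.6200, -0.6301).
e_1·a_3 = (-0.8729)·0 + 0.4364·2 + (-0.2182)·(-3) = 1.5275; e_2·a_3 = 0.4675·0 + 0.6200·2 + (-0.6301)·(-3) = 3.1303.
u_3 = a_3 − 1.5275·e_1 − 3.1303·e_2 = (-0.1302, -0.6074, -0.6941).
‖u_3‖ = 0.9315, so e_3 = (-0.1397, -0.6520, -0.7452).

Q = [[-0.8729, 0.4675, -0.1397], [0.4364, 0.6200, -0.6520], [-0.2182, -0.6301, -0.7452]], R = [[4.5826, 0.2182, 1.5275], [0.0000, 4.6853, 3.1303], [0.0000, 0.0000, 0.9315]]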